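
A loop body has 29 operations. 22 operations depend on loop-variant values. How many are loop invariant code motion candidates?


Invariant candidates = total - loop-dependent
= 29 - 22 = 7

7


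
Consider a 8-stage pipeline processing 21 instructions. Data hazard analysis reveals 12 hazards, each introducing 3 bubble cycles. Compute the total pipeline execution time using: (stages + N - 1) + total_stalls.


Base cycles = 8 + 21 - 1 = 28
Total stalls = 12 * 3 = 36
Total = 28 + 36 = 64

64


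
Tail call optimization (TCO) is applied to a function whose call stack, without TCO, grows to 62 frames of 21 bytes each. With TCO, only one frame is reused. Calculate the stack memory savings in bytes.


Without TCO: 62 * 21 = 1302 bytes
With TCO: reuse 1 frame = 21 bytes
Savings = 1302 - 21 = 1281

1281


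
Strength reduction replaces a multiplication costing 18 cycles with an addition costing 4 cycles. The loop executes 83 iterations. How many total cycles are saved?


Per-iteration saving = 18 - 4 = 14
Total saved = 83 * 14 = 1162

1162


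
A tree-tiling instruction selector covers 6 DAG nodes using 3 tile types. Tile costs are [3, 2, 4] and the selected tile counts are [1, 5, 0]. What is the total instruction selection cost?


Total cost = sum(count_i * cost_i)
= 1*3 + 5*2 + 0*4
= 13

13


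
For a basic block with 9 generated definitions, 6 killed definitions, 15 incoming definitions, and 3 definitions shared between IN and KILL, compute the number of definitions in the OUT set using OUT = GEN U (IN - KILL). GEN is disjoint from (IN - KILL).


IN - KILL: 15 - 3 = 12 surviving definitions
OUT = GEN + surviving = 9 + 12 = 21

21


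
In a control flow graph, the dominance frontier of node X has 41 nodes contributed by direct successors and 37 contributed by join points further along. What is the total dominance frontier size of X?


DF(X) = direct successor contributions + join point contributions
= 41 + 37 = 78

78


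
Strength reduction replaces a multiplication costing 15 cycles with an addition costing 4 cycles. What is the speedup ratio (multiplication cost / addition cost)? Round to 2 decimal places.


Ratio = mult_cost / add_cost = 15 / 4 = 3.75

3.75


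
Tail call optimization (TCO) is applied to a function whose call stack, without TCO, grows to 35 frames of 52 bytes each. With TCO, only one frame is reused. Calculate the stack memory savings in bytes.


Without TCO: 35 * 52 = 1820 bytes
With TCO: reuse 1 frame = 52 bytes
Savings = 1820 - 52 = 1768

1768


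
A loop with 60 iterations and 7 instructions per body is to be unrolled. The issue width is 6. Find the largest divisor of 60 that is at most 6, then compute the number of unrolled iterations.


Largest divisor of 60 <= 6 is 6
New iterations = 60 / 6 = 10

10


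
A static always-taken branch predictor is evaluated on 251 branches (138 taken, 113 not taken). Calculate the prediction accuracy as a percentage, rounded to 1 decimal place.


Predictor: always-taken
Correct predictions = 138
Accuracy = 138 / 251 * 100 = 55.0%

55.0


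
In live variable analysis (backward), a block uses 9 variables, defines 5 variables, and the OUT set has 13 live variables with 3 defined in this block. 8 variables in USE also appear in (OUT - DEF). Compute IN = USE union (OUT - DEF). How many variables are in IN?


OUT - DEF: 13 - 3 = 10
|IN| = |USE| + |OUT - DEF| - |USE ∩ (OUT - DEF)| = 9 + 10 - 8 = 11

11


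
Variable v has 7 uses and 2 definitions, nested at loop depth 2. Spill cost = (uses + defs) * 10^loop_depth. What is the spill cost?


uses + defs = 7 + 2 = 9
10^2 = 100
Spill cost = 9 * 100 = 900

900


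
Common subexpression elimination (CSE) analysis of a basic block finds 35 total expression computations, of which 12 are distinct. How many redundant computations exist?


CSE count = total expressions - unique expressions
= 35 - 12 = 23

23


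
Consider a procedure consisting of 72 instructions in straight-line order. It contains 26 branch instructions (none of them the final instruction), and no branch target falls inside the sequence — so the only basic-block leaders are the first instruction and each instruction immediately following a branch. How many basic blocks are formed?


With no in-sequence branch targets, the leaders are the first instruction plus the instruction after each branch.
Number of basic blocks = branches + 1
= 26 + 1 = 27

27


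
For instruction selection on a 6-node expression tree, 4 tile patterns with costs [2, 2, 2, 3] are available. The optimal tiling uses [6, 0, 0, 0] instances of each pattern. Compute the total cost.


Total cost = sum(count_i * cost_i)
= 6*2 + 0*2 + 0*2 + 0*3
= 12

12


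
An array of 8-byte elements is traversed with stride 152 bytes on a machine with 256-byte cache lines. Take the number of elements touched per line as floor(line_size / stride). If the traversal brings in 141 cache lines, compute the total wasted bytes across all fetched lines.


Elements per line = floor(256 / 152) = 1
Bytes used per line = 1 * 8 = 8
Wasted per line = 256 - 8 = 248
Total wasted = 248 * 141 = 34968

34968


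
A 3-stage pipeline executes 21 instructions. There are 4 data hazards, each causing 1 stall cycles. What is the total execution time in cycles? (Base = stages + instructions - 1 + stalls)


Base cycles = 3 + 21 - 1 = 23
Total stalls = 4 * 1 = 4
Total = 23 + 4 = 27

27


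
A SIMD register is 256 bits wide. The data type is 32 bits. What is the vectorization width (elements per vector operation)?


Width = SIMD bits / data type bits
= 256 / 32 = 8

8


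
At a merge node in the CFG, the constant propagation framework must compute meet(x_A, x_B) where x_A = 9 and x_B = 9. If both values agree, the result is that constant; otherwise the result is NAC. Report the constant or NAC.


Meet operation: if both paths give the same constant, result is that constant; if they differ, result is NAC (not-a-constant).
Path A: 9, Path B: 9 -> equal
Result: constant -> 9

9


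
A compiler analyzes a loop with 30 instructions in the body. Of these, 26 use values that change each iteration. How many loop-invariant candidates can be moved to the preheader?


Invariant candidates = total - loop-dependent
= 30 - 26 = 4

4


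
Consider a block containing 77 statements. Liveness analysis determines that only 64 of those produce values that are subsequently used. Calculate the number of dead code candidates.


Dead code = total statements - live definitions
= 77 - 64 = 13

13


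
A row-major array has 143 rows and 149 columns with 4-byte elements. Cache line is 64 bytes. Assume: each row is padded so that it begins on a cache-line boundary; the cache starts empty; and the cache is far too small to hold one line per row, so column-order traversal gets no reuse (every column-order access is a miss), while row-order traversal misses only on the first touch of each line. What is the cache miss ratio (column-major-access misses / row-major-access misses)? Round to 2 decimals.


Each row occupies 149 * 4 = 596 bytes and starts on a line boundary, so it spans ceil(596 / 64) = 10 cache lines.
Row-major traversal misses (one per line touched): 143 * ceil(149 * 4 / 64) = 1430
Column-major traversal misses (no reuse, every access misses): 143 * 149 = 21307
Ratio = 21307 / 1430 = 14.9

14.9


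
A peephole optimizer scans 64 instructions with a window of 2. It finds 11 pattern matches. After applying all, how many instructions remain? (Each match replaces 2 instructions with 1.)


Each match removes 1 instructions.
Total removed = 11 * 1 = 11
Remaining = 64 - 11 = 53

53


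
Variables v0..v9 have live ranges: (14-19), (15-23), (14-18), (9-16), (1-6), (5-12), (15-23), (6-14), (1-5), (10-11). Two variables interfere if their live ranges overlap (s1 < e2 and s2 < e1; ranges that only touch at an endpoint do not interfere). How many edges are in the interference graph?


Check all pairs for overlapping intervals.
Two intervals (s1,e1) and (s2,e2) overlap if s1 < e2 and s2 < e1.
v0 (14-19) vs v1..v9: overlaps v1, v2, v3, v6 -> 4
v1 (15-23) vs v2..v9: overlaps v2, v3, v6 -> 3
v2 (14-18) vs v3..v9: overlaps v3, v6 -> 2
v3 (9-16) vs v4..v9: overlaps v5, v6, v7, v9 -> 4
v4 (1-6) vs v5..v9: overlaps v5, v8 -> 2
v5 (5-12) vs v6..v9: overlaps v7, v9 -> 2
v6 (15-23) vs v7..v9: overlaps none -> 0
v7 (6-14) vs v8..v9: overlaps v9 -> 1
v8 (1-5) vs v9: overlaps none -> 0
Total overlapping pairs = 4 + 3 + 2 + 4 + 2 + 2 + 0 + 1 + 0 = 18

18


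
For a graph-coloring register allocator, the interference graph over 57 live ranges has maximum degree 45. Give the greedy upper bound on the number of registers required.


Greedy coloring never needs more than (max_degree + 1) colors: when coloring a vertex, at most max_degree neighbors are already colored.
Upper bound = 45 + 1 = 46

46


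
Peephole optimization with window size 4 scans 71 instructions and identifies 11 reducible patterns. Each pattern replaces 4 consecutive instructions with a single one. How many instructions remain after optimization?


Each match removes 3 instructions.
Total removed = 11 * 3 = 33
Remaining = 71 - 33 = 38

38


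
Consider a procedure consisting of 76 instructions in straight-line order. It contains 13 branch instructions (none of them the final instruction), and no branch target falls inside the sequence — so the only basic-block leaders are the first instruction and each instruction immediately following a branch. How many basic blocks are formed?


With no in-sequence branch targets, the leaders are the first instruction plus the instruction after each branch.
Number of basic blocks = branches + 1
= 13 + 1 = 14

14


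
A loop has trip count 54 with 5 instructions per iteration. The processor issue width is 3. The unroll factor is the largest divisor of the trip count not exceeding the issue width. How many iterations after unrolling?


Largest divisor of 54 <= 3 is 3
New iterations = 54 / 3 = 18

18


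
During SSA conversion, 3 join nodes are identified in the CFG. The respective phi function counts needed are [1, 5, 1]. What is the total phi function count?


Total phi functions = sum of phi functions at each join node
= 1 + 5 + 1 = 7

7


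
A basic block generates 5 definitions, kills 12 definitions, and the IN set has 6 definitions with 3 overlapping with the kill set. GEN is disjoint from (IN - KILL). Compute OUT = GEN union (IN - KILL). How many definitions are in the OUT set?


IN - KILL: 6 - 3 = 3 surviving definitions
OUT = GEN + surviving = 5 + 3 = 8

8


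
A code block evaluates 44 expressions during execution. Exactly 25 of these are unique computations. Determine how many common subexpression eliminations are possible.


CSE count = total expressions - unique expressions
= 44 - 25 = 19

19


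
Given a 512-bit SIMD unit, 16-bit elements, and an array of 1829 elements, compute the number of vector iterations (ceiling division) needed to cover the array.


Width = 512 / 16 = 32 elements per vector op
Iterations = ceil(1829 / 32) = 58

58


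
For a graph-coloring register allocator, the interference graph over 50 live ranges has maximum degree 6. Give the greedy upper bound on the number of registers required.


Greedy coloring never needs more than (max_degree + 1) colors: when coloring a vertex, at most max_degree neighbors are already colored.
Upper bound = 6 + 1 = 7

7


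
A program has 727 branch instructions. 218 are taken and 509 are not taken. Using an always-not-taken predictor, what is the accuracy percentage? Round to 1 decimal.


Predictor: always-not-taken
Correct predictions = 509
Accuracy = 509 / 727 * 100 = 70.0%

70.0


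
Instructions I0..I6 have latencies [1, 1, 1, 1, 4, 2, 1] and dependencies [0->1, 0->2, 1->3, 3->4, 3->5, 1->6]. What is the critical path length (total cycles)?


Compute longest path through dependency graph: dist(Ik) = max over predecessors of dist + latency(Ik).
dist(I0) = latency 1 = 1
dist(I1) = dist(I0) + 1 = 1 + 1 = 2
dist(I2) = dist(I0) + 1 = 1 + 1 = 2
dist(I3) = dist(I1) + 1 = 2 + 1 = 3
dist(I4) = dist(I3) + 4 = 3 + 4 = 7
dist(I5) = dist(I3) + 2 = 3 + 2 = 5
dist(I6) = dist(I1) + 1 = 2 + 1 = 3
Critical path = max dist = 7

7


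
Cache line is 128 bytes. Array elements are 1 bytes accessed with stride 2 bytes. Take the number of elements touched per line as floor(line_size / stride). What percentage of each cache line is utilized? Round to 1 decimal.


Elements per cache line = floor(128 / 2) = 64
Bytes used = 64 * 1 = 64
Utilization = 64 / 128 * 100 = 50.0%

50.0


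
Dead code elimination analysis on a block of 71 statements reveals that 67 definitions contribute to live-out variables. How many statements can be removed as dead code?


Dead code = total statements - live definitions
= 71 - 67 = 4

4


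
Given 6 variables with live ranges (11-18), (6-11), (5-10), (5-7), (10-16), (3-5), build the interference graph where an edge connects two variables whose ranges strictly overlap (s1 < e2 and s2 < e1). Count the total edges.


Check all pairs for overlapping intervals.
Two intervals (s1,e1) and (s2,e2) overlap if s1 < e2 and s2 < e1.
v0 (11-18) vs v1..v5: overlaps v4 -> 1
v1 (6-11) vs v2..v5: overlaps v2, v3, v4 -> 3
v2 (5-10) vs v3..v5: overlaps v3 -> 1
v3 (5-7) vs v4..v5: overlaps none -> 0
v4 (10-16) vs v5: overlaps none -> 0
Total overlapping pairs = 1 + 3 + 1 + 0 + 0 = 5

5


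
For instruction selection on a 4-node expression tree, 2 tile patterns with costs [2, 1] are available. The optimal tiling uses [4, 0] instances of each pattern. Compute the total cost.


Total cost = sum(count_i * cost_i)
= 4*2 + 0*1
= 8

8


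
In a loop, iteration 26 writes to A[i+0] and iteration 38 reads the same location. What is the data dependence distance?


Distance = read iteration - write iteration
= 38 - 26 = 12

12


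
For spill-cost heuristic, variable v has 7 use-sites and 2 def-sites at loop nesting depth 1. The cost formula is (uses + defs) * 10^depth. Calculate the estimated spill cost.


uses + defs = 7 + 2 = 9
10^1 = 10
Spill cost = 9 * 10 = 90

90


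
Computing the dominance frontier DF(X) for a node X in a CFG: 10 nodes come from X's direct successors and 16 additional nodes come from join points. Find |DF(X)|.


DF(X) = direct successor contributions + join point contributions
= 10 + 16 = 26

26


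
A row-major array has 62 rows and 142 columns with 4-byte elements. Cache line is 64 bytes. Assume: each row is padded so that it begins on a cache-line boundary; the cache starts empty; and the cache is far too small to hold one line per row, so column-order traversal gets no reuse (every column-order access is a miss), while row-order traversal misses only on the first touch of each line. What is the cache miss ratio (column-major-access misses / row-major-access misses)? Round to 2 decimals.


Each row occupies 142 * 4 = 568 bytes and starts on a line boundary, so it spans ceil(568 / 64) = 9 cache lines.
Row-major traversal misses (one per line touched): 62 * ceil(142 * 4 / 64) = 558
Column-major traversal misses (no reuse, every access misses): 62 * 142 = 8804
Ratio = 8804 / 558 = 15.78

15.78


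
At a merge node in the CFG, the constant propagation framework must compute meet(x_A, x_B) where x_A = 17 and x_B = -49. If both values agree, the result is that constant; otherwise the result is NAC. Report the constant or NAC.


Meet operation: if both paths give the same constant, result is that constant; if they differ, result is NAC (not-a-constant).
Path A: 17, Path B: -49 -> differ
Result: not-a-constant -> NAC

NAC


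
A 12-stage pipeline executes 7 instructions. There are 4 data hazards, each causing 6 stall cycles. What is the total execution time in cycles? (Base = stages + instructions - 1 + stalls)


Base cycles = 12 + 7 - 1 = 18
Total stalls = 4 * 6 = 24
Total = 18 + 24 = 42

42


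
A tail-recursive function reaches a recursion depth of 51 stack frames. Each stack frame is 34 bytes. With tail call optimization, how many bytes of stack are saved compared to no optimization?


Without TCO: 51 * 34 = 1734 bytes
With TCO: reuse 1 frame = 34 bytes
Savings = 1734 - 34 = 1700

1700


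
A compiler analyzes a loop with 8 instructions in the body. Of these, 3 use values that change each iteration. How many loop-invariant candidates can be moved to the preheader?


Invariant candidates = total - loop-dependent
= 8 - 3 = 5

5


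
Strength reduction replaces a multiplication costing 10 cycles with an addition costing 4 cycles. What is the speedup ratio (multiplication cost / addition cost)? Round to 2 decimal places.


Ratio = mult_cost / add_cost = 10 / 4 = 2.5

2.5


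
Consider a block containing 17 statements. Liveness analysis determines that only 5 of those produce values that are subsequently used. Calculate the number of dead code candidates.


Dead code = total statements - live definitions
= 17 - 5 = 12

12


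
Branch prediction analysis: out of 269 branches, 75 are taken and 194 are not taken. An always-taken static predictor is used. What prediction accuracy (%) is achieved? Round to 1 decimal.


Predictor: always-taken
Correct predictions = 75
Accuracy = 75 / 269 * 100 = 27.9%

27.9


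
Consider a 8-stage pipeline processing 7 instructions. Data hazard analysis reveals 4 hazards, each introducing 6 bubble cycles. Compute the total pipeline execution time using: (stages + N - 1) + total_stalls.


Base cycles = 8 + 7 - 1 = 14
Total stalls = 4 * 6 = 24
Total = 14 + 24 = 38

38


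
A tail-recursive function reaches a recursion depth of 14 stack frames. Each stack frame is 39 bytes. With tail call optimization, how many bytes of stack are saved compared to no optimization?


Without TCO: 14 * 39 = 546 bytes
With TCO: reuse 1 frame = 39 bytes
Savings = 546 - 39 = 507

507


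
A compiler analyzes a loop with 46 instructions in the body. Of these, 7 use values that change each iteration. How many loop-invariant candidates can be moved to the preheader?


Invariant candidates = total - loop-dependent
= 46 - 7 = 39

39


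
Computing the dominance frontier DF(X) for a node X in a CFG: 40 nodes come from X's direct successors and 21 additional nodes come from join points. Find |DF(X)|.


DF(X) = direct successor contributions + join point contributions
= 40 + 21 = 61

61


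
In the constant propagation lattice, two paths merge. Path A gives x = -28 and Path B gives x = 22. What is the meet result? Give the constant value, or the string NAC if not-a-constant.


Meet operation: if both paths give the same constant, result is that constant; if they differ, result is NAC (not-a-constant).
Path A: -28, Path B: 22 -> differ
Result: not-a-constant -> NAC

NAC


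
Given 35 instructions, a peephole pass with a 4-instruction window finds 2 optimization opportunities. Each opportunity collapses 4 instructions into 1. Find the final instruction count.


Each match removes 3 instructions.
Total removed = 2 * 3 = 6
Remaining = 35 - 6 = 29

29


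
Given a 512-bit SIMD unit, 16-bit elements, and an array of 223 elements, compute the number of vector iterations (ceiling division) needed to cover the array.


Width = 512 / 16 = 32 elements per vector op
Iterations = ceil(223 / 32) = 7

7


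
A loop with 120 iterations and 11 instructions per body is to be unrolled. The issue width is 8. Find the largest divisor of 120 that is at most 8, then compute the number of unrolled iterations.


Largest divisor of 120 <= 8 is 8
New iterations = 120 / 8 = 15

15


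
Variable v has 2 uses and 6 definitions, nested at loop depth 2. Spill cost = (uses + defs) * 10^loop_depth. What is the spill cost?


uses + defs = 2 + 6 = 8
10^2 = 100
Spill cost = 8 * 100 = 800

800


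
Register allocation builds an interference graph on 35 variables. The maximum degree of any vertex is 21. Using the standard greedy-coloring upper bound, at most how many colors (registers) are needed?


Greedy coloring never needs more than (max_degree + 1) colors: when coloring a vertex, at most max_degree neighbors are already colored.
Upper bound = 21 + 1 = 22

22


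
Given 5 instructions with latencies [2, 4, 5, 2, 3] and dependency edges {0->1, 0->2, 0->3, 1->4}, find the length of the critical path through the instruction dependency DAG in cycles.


Compute longest path through dependency graph: dist(Ik) = max over predecessors of dist + latency(Ik).
dist(I0) = latency 2 = 2
dist(I1) = dist(I0) + 4 = 2 + 4 = 6
dist(I2) = dist(I0) + 5 = 2 + 5 = 7
dist(I3) = dist(I0) + 2 = 2 + 2 = 4
dist(I4) = dist(I1) + 3 = 6 + 3 = 9
Critical path = max dist = 9

9


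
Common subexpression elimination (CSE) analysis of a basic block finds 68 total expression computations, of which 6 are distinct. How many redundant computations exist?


CSE count = total expressions - unique expressions
= 68 - 6 = 62

62


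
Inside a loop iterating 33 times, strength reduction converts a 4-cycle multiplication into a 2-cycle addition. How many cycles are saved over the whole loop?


Per-iteration saving = 4 - 2 = 2
Total saved = 33 * 2 = 66

66


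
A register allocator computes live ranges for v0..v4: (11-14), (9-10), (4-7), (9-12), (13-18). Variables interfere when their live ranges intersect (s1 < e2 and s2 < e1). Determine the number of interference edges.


Check all pairs for overlapping intervals.
Two intervals (s1,e1) and (s2,e2) overlap if s1 < e2 and s2 < e1.
v0 (11-14) vs v1..v4: overlaps v3, v4 -> 2
v1 (9-10) vs v2..v4: overlaps v3 -> 1
v2 (4-7) vs v3..v4: overlaps none -> 0
v3 (9-12) vs v4: overlaps none -> 0
Total overlapping pairs = 2 + 1 + 0 + 0 = 3

3


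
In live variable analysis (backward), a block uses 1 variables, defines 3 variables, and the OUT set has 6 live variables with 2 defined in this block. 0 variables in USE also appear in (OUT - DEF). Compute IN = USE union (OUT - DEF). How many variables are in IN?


OUT - DEF: 6 - 2 = 4
|IN| = |USE| + |OUT - DEF| - |USE ∩ (OUT - DEF)| = 1 + 4 - 0 = 5

5


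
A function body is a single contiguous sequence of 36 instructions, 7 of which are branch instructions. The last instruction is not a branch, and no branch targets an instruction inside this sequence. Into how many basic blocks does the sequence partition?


With no in-sequence branch targets, the leaders are the first instruction plus the instruction after each branch.
Number of basic blocks = branches + 1
= 7 + 1 = 8

8


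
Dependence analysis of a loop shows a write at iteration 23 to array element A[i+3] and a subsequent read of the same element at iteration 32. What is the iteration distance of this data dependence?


Distance = read iteration - write iteration
= 32 - 23 = 9

9


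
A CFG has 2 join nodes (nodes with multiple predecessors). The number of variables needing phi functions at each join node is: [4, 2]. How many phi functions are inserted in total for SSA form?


Total phi functions = sum of phi functions at each join node
= 4 + 2 = 6

6


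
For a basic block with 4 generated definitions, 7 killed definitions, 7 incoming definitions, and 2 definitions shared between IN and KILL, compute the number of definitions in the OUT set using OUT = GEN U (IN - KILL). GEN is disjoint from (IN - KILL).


IN - KILL: 7 - 2 = 5 surviving definitions
OUT = GEN + surviving = 4 + 5 = 9

9


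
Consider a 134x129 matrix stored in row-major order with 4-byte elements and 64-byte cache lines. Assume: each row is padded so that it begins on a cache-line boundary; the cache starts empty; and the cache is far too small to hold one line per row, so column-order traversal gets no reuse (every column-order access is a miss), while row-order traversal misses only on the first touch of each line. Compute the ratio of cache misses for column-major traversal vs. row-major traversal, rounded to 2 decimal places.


Each row occupies 129 * 4 = 516 bytes and starts on a line boundary, so it spans ceil(516 / 64) = 9 cache lines.
Row-major traversal misses (one per line touched): 134 * ceil(129 * 4 / 64) = 1206
Column-major traversal misses (no reuse, every access misses): 134 * 129 = 17286
Ratio = 17286 / 1206 = 14.33

14.33


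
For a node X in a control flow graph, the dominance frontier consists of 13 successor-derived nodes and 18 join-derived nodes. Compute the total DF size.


DF(X) = direct successor contributions + join point contributions
= 13 + 18 = 31

31


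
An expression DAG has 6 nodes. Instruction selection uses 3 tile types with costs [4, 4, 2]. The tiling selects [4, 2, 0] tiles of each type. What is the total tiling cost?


Total cost = sum(count_i * cost_i)
= 4*4 + 2*4 + 0*2
= 24

24


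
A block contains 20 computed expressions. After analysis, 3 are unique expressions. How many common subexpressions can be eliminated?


CSE count = total expressions - unique expressions
= 20 - 3 = 17

17


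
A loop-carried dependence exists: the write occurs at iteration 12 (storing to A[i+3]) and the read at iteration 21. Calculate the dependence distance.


Distance = read iteration - write iteration
= 21 - 12 = 9

9


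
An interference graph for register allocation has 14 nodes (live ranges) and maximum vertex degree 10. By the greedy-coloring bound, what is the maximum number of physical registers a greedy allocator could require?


Greedy coloring never needs more than (max_degree + 1) colors: when coloring a vertex, at most max_degree neighbors are already colored.
Upper bound = 10 + 1 = 11

11


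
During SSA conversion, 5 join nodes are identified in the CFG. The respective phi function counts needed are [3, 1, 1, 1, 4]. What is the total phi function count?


Total phi functions = sum of phi functions at each join node
= 3 + 1 + 1 + 1 + 4 = 10

10


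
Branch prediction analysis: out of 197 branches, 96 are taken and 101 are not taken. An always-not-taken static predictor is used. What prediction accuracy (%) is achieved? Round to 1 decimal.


Predictor: always-not-taken
Correct predictions = 101
Accuracy = 101 / 197 * 100 = 51.3%

51.3


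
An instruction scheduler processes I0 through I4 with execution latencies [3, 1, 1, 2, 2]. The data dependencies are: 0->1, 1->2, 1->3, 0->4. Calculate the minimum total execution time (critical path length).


Compute longest path through dependency graph: dist(Ik) = max over predecessors of dist + latency(Ik).
dist(I0) = latency 3 = 3
dist(I1) = dist(I0) + 1 = 3 + 1 = 4
dist(I2) = dist(I1) + 1 = 4 + 1 = 5
dist(I3) = dist(I1) + 2 = 4 + 2 = 6
dist(I4) = dist(I0) + 2 = 3 + 2 = 5
Critical path = max dist = 6

6


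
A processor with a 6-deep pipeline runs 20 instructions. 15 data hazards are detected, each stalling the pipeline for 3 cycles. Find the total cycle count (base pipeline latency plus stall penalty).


Base cycles = 6 + 20 - 1 = 25
Total stalls = 15 * 3 = 45
Total = 25 + 45 = 70

70


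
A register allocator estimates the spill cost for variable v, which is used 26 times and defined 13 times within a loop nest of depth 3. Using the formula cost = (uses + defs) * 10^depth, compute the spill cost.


uses + defs = 26 + 13 = 39
10^3 = 1000
Spill cost = 39 * 1000 = 39000

39000


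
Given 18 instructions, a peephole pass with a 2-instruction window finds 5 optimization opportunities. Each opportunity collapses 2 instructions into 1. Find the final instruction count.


Each match removes 1 instructions.
Total removed = 5 * 1 = 5
Remaining = 18 - 5 = 13

13


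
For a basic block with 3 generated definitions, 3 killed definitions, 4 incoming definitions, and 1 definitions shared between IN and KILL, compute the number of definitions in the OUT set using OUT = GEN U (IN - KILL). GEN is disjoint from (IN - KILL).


IN - KILL: 4 - 1 = 3 surviving definitions
OUT = GEN + surviving = 3 + 3 = 6

6


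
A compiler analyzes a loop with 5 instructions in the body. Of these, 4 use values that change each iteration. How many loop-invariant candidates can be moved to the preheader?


Invariant candidates = total - loop-dependent
= 5 - 4 = 1

1


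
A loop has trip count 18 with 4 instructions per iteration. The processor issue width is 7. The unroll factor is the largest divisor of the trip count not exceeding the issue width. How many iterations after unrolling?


Largest divisor of 18 <= 7 is 6
New iterations = 18 / 6 = 3

3


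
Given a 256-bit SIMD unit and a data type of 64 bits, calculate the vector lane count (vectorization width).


Width = SIMD bits / data type bits
= 256 / 64 = 4

4


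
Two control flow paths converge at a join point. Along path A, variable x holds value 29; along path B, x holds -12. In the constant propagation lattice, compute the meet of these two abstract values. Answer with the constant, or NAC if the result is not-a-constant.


Meet operation: if both paths give the same constant, result is that constant; if they differ, result is NAC (not-a-constant).
Path A: 29, Path B: -12 -> differ
Result: not-a-constant -> NAC

NAC


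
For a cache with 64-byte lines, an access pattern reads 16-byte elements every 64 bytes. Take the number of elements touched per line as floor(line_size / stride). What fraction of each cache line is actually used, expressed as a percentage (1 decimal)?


Elements per cache line = floor(64 / 64) = 1
Bytes used = 1 * 16 = 16
Utilization = 16 / 64 * 100 = 25.0%

25.0


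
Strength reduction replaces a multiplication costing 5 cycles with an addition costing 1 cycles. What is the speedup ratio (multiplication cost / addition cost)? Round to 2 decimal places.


Ratio = mult_cost / add_cost = 5 / 1 = 5.0

5.0


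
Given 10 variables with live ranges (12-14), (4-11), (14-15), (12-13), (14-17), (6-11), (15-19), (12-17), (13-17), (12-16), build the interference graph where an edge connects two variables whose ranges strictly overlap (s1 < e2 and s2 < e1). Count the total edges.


Check all pairs for overlapping intervals.
Two intervals (s1,e1) and (s2,e2) overlap if s1 < e2 and s2 < e1.
v0 (12-14) vs v1..v9: overlaps v3, v7, v8, v9 -> 4
v1 (4-11) vs v2..v9: overlaps v5 -> 1
v2 (14-15) vs v3..v9: overlaps v4, v7, v8, v9 -> 4
v3 (12-13) vs v4..v9: overlaps v7, v9 -> 2
v4 (14-17) vs v5..v9: overlaps v6, v7, v8, v9 -> 4
v5 (6-11) vs v6..v9: overlaps none -> 0
v6 (15-19) vs v7..v9: overlaps v7, v8, v9 -> 3
v7 (12-17) vs v8..v9: overlaps v8, v9 -> 2
v8 (13-17) vs v9: overlaps v9 -> 1
Total overlapping pairs = 4 + 1 + 4 + 2 + 4 + 0 + 3 + 2 + 1 = 21

21


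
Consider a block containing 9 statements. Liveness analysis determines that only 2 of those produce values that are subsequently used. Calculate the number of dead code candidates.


Dead code = total statements - live definitions
= 9 - 2 = 7

7


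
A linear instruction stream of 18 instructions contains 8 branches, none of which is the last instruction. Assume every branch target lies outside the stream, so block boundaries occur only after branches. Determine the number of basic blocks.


With no in-sequence branch targets, the leaders are the first instruction plus the instruction after each branch.
Number of basic blocks = branches + 1
= 8 + 1 = 9

9


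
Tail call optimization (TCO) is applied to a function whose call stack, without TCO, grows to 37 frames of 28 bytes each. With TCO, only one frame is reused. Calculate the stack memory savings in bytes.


Without TCO: 37 * 28 = 1036 bytes
With TCO: reuse 1 frame = 28 bytes
Savings = 1036 - 28 = 1008

1008


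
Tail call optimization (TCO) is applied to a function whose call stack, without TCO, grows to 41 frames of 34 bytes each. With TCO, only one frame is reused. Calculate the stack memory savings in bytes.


Without TCO: 41 * 34 = 1394 bytes
With TCO: reuse 1 frame = 34 bytes
Savings = 1394 - 34 = 1360

1360


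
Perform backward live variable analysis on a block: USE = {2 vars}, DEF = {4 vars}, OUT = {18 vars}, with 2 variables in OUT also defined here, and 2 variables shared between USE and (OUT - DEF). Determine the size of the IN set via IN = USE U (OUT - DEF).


OUT - DEF: 18 - 2 = 16
|IN| = |USE| + |OUT - DEF| - |USE ∩ (OUT - DEF)| = 2 + 16 - 2 = 16

16


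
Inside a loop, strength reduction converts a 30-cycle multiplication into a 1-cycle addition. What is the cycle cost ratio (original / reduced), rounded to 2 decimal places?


Ratio = mult_cost / add_cost = 30 / 1 = 30.0

30.0


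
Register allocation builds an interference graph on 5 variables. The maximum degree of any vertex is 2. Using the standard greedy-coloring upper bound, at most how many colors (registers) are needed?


Greedy coloring never needs more than (max_degree + 1) colors: when coloring a vertex, at most max_degree neighbors are already colored.
Upper bound = 2 + 1 = 3

3


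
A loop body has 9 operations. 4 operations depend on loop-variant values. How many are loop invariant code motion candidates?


Invariant candidates = total - loop-dependent
= 9 - 4 = 5

5


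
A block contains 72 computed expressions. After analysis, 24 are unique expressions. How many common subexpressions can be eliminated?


CSE count = total expressions - unique expressions
= 72 - 24 = 48

48


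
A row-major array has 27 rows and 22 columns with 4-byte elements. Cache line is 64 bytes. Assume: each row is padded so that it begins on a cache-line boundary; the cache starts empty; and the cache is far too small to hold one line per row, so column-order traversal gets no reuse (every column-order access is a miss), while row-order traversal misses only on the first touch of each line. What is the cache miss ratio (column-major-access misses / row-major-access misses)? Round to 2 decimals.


Each row occupies 22 * 4 = 88 bytes and starts on a line boundary, so it spans ceil(88 / 64) = 2 cache lines.
Row-major traversal misses (one per line touched): 27 * ceil(22 * 4 / 64) = 54
Column-major traversal misses (no reuse, every access misses): 27 * 22 = 594
Ratio = 594 / 54 = 11.0

11.0


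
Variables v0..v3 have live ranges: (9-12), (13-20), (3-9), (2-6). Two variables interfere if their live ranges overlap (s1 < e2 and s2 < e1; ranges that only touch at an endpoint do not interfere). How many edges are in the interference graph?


Check all pairs for overlapping intervals.
Two intervals (s1,e1) and (s2,e2) overlap if s1 < e2 and s2 < e1.
v0 (9-12) vs v1..v3: overlaps none -> 0
v1 (13-20) vs v2..v3: overlaps none -> 0
v2 (3-9) vs v3: overlaps v3 -> 1
Total overlapping pairs = 0 + 0 + 1 = 1

1


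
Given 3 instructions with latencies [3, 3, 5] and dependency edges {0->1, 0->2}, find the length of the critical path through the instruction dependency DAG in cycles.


Compute longest path through dependency graph: dist(Ik) = max over predecessors of dist + latency(Ik).
dist(I0) = latency 3 = 3
dist(I1) = dist(I0) + 3 = 3 + 3 = 6
dist(I2) = dist(I0) + 5 = 3 + 5 = 8
Critical path = max dist = 8

8


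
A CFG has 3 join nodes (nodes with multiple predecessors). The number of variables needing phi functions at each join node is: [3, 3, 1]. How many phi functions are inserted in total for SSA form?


Total phi functions = sum of phi functions at each join node
= 3 + 3 + 1 = 7

7


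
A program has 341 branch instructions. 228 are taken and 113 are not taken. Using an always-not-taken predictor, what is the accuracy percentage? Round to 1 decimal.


Predictor: always-not-taken
Correct predictions = 113
Accuracy = 113 / 341 * 100 = 33.1%

33.1


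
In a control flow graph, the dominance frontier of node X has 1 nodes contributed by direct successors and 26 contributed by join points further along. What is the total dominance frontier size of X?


DF(X) = direct successor contributions + join point contributions
= 1 + 26 = 27

27


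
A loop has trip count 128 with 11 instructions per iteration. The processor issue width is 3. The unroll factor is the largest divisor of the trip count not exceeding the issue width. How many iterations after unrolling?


Largest divisor of 128 <= 3 is 2
New iterations = 128 / 2 = 64

64


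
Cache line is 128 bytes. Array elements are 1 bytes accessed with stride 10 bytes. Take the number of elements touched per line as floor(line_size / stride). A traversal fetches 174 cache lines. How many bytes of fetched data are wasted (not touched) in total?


Elements per line = floor(128 / 10) = 12
Bytes used per line = 12 * 1 = 12
Wasted per line = 128 - 12 = 116
Total wasted = 116 * 174 = 20184

20184


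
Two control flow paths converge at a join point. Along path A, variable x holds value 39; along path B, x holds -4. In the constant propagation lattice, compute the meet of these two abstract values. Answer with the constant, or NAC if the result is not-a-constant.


Meet operation: if both paths give the same constant, result is that constant; if they differ, result is NAC (not-a-constant).
Path A: 39, Path B: -4 -> differ
Result: not-a-constant -> NAC

NAC


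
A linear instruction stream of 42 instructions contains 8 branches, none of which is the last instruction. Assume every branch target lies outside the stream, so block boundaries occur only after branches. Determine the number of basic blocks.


With no in-sequence branch targets, the leaders are the first instruction plus the instruction after each branch.
Number of basic blocks = branches + 1
= 8 + 1 = 9

9


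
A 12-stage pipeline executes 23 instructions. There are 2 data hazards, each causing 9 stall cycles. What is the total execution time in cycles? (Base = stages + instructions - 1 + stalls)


Base cycles = 12 + 23 - 1 = 34
Total stalls = 2 * 9 = 18
Total = 34 + 18 = 52

52


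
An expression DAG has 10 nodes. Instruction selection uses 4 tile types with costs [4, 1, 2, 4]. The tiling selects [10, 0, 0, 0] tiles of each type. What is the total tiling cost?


Total cost = sum(count_i * cost_i)
= 10*4 + 0*1 + 0*2 + 0*4
= 40

40


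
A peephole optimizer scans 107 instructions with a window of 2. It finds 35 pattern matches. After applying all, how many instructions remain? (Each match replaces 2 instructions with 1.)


Each match removes 1 instructions.
Total removed = 35 * 1 = 35
Remaining = 107 - 35 = 72

72


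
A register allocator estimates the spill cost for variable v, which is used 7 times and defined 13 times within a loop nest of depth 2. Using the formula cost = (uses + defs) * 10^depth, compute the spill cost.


uses + defs = 7 + 13 = 20
10^2 = 100
Spill cost = 20 * 100 = 2000

2000


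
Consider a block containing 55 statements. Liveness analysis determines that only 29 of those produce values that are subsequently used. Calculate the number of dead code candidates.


Dead code = total statements - live definitions
= 55 - 29 = 26

26


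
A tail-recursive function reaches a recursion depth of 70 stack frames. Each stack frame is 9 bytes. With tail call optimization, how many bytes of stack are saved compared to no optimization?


Without TCO: 70 * 9 = 630 bytes
With TCO: reuse 1 frame = 9 bytes
Savings = 630 - 9 = 621

621


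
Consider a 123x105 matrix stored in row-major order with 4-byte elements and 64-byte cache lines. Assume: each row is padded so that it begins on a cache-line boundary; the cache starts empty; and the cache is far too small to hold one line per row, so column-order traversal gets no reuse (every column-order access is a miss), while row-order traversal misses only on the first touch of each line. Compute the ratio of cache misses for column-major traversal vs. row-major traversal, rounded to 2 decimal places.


Each row occupies 105 * 4 = 420 bytes and starts on a line boundary, so it spans ceil(420 / 64) = 7 cache lines.
Row-major traversal misses (one per line touched): 123 * ceil(105 * 4 / 64) = 861
Column-major traversal misses (no reuse, every access misses): 123 * 105 = 12915
Ratio = 12915 / 861 = 15.0

15.0
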